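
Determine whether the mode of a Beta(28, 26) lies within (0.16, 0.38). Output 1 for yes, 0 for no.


First find the mode: (a-1)/(a+b-2) = 0.5192
Is 0.5192 in (0.16, 0.38)? 0

0


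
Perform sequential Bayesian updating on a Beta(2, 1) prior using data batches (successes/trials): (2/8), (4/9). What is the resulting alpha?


Accumulate successes: 6
Posterior alpha = prior alpha + sum of successes
= 2 + 6 = 8

8


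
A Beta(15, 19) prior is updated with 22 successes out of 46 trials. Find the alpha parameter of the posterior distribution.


In the Beta-Binomial conjugate update:
alpha_post = alpha_prior + successes
= 15 + 22
= 37

37


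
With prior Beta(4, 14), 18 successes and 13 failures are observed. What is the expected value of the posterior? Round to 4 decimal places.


Posterior = Beta(22, 27)
E[theta] = alpha/(alpha+beta)
= 22/49 = 0.449

0.449


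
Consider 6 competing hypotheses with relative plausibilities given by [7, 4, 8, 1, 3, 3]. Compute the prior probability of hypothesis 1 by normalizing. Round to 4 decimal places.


Sum of weights = 7 + 4 + 8 + 1 + 3 + 3 = 26
Normalized prior for H1 = 7 / 26
= 0.2692

0.2692


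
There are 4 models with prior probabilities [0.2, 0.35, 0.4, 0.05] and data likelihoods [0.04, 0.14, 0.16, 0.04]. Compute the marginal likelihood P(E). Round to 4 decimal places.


P(E) = sum over models of P(M_i) * P(E|M_i)
= 0.2*0.04 + 0.35*0.14 + 0.4*0.16 + 0.05*0.04
= 0.123

0.123


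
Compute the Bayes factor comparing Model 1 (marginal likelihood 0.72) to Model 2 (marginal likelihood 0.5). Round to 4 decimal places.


BF12 = marginal likelihood of M1 / marginal likelihood of M2
= 0.72/0.5
= 1.44

1.44


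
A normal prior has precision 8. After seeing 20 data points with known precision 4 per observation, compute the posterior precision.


In the conjugate normal model, precisions add:
tau_posterior = tau_prior + n * tau_data
= 8 + 20*4 = 88

88


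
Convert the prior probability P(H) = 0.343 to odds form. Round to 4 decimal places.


P(not H) = 1 - 0.343 = 0.657
Odds = 0.343 / 0.657 = 0.5221

0.5221


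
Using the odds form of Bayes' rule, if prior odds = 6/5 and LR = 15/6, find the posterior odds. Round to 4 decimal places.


Bayes' rule in odds form: posterior odds = prior odds * LR
= (6 * 15) / (5 * 6)
= 90/30 = 3.0

3.0


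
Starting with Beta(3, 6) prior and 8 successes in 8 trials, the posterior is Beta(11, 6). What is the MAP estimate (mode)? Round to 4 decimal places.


The mode of Beta(a, b) when a > 1 and b > 1 is (a-1)/(a+b-2)
= (11 - 1) / (11 + 6 - 2)
= 10 / 15
= 0.6667

0.6667


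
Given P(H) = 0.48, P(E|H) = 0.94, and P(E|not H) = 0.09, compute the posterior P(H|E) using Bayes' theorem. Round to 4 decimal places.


By Bayes' theorem: P(H|E) = P(E|H)*P(H) / P(E)
P(E) = P(E|H)*P(H) + P(E|not H)*P(not H)
P(E) = 0.94*0.48 + 0.09*0.52 = 0.498
P(H|E) = 0.94*0.48 / 0.498 = 0.906

0.906


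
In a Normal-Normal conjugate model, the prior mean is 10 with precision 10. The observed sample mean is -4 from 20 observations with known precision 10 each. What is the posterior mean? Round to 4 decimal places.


Posterior precision = tau0 + n*tau = 10 + 20*10 = 210
Posterior mean = (tau0*mu0 + n*tau*xbar) / posterior_precision
= (10*10 + 20*10*-4) / 210
= -700 / 210 = -3.3333

-3.3333


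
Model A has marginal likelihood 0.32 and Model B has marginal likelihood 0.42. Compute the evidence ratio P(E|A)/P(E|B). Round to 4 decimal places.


Evidence ratio = P(E|A) / P(E|B)
= 0.32 / 0.42
= 0.7619

0.7619


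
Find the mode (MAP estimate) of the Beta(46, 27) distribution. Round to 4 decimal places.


For Beta(a,b) with a,b > 1:
Mode = (a-1)/(a+b-2) = (46-1)/(73-2)
= 45/71 = 0.6338

0.6338


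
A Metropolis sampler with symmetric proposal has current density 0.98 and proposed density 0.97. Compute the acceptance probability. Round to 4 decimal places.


For symmetric proposals, acceptance = min(1, pi(x*)/pi(x))
= min(1, 0.97/0.98)
= min(1, 0.9898) = 0.9898

0.9898


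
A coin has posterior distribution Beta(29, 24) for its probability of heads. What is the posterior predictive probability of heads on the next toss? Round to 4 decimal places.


Posterior predictive = E[theta] = alpha/(alpha+beta)
= 29/53
= 0.5472

0.5472


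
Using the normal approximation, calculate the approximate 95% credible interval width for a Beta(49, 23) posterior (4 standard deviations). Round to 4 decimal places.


Var(Beta) = 49*23/(72^2 * 73) = 0.003
SD = 0.0546
Width ~ 4*SD = 0.2183

0.2183


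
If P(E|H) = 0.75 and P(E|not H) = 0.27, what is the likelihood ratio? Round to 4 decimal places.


Likelihood ratio = P(E|H) / P(E|not H)
= 0.75 / 0.27
= 2.7778

2.7778


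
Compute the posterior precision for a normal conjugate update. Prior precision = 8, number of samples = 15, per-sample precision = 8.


tau_post = tau_0 + n * tau
= 8 + 15 * 8 = 128

128


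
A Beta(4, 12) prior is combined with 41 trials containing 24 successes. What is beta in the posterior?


In conjugate updating:
beta_posterior = beta_prior + (n - k)
= 12 + (41 - 24)
= 12 + 17 = 29

29


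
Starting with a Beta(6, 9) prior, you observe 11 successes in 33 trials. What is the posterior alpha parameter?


For a Beta-Binomial conjugate model:
Posterior alpha = prior alpha + number of successes
= 6 + 11 = 17

17


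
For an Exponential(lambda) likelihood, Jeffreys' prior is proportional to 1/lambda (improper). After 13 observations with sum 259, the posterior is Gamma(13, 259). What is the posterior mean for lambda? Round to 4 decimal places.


Posterior = Gamma(n, sum_x) = Gamma(13, 259)
Posterior mean = shape/rate = 13/259
= 0.0502

0.0502


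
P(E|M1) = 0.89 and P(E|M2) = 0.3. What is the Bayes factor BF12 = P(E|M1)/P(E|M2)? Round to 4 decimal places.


Bayes factor BF12 = P(E|M1) / P(E|M2)
= 0.89 / 0.3
= 2.9667

2.9667


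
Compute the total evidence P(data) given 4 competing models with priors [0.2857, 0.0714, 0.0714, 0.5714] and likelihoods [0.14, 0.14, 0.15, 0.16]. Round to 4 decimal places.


Marginal likelihood = sum P(model_i) * P(data|model_i)
Model 1: 0.2857 * 0.14 = 0.04
Model 2: 0.0714 * 0.14 = 0.01
Model 3: 0.0714 * 0.15 = 0.0107
Model 4: 0.5714 * 0.16 = 0.0914
Total = 0.1521

0.1521


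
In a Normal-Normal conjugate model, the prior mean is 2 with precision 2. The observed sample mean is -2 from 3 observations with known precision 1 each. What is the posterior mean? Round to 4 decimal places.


Posterior precision = tau0 + n*tau = 2 + 3*1 = 5
Posterior mean = (tau0*mu0 + n*tau*xbar) / posterior_precision
= (2*2 + 3*1*-2) / 5
= -2 / 5 = -0.4

-0.4


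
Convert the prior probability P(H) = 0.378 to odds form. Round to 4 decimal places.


P(not H) = 1 - 0.378 = 0.622
Odds = 0.378 / 0.622 = 0.6077

0.6077


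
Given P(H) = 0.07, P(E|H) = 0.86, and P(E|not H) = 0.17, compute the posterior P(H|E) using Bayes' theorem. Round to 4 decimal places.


By Bayes' theorem: P(H|E) = P(E|H)*P(H) / P(E)
P(E) = P(E|H)*P(H) + P(E|not H)*P(not H)
P(E) = 0.86*0.07 + 0.17*0.93 = 0.2183
P(H|E) = 0.86*0.07 / 0.2183 = 0.2758

0.2758


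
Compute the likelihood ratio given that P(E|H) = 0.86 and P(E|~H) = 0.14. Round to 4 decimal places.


LR = P(E|H) / P(E|~H)
= 0.86 / 0.14 = 6.1429

6.1429


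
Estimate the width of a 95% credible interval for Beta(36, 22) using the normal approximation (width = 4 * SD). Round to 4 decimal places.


For Beta(a,b): Var = ab/((a+b)^2(a+b+1))
Var = 0.004, SD = 0.0632
Approximate 95% CI width = 4 * 0.0632 = 0.2527

0.2527


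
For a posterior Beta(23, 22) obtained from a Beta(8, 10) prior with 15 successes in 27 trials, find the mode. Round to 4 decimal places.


Mode = (alpha - 1) / (alpha + beta - 2)
= 22 / 43
= 0.5116

0.5116


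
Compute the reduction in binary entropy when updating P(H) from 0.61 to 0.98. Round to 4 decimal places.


H_before = -p*log2(p) - (1-p)*log2(1-p) for p=0.61: 0.9648
H_after for p=0.98: 0.1414
Reduction = 0.9648 - 0.1414 = 0.8234

0.8234


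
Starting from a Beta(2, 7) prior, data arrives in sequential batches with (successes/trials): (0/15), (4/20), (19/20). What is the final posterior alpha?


In sequential Bayesian updating, we sum all successes.
Total successes = 23
Final alpha = 2 + 23 = 25

25


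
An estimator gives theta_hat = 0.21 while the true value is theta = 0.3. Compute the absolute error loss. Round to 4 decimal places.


The absolute error loss is |theta_hat - theta|
= |0.21 - 0.3|
= 0.09

0.09


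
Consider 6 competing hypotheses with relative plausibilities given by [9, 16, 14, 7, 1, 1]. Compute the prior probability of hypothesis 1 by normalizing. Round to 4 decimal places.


Sum of weights = 9 + 16 + 14 + 7 + 1 + 1 = 48
Normalized prior for H1 = 9 / 48
= 0.1875

0.1875


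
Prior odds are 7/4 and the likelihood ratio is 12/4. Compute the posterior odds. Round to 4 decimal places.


Posterior odds = prior odds * likelihood ratio
= (7/4) * (12/4)
= 84 / 16
= 5.25

5.25


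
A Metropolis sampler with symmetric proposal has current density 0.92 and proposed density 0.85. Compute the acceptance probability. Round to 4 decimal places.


For symmetric proposals, acceptance = min(1, pi(x*)/pi(x))
= min(1, 0.85/0.92)
= min(1, 0.9239) = 0.9239

0.9239


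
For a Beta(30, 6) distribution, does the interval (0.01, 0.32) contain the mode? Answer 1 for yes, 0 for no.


Mode of Beta(a,b) = (a-1)/(a+b-2)
= (30-1)/(30+6-2) = 0.8529
Check: 0.01 <= 0.8529 <= 0.32?
Result: 0

0


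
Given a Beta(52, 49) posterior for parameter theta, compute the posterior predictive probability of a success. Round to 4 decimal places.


For a Beta-Bernoulli model, the predictive probability is the mean:
P(success) = 52/(52+49) = 52/101 = 0.5149

0.5149


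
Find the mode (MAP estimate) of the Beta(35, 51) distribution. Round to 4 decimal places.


For Beta(a,b) with a,b > 1:
Mode = (a-1)/(a+b-2) = (35-1)/(86-2)
= 34/84 = 0.4048

0.4048


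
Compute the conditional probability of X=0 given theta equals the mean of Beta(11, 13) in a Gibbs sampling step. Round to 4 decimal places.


Mean of Beta(11, 13) = 0.4583
P(X=0 | theta=0.4583) = 0.5417

0.5417


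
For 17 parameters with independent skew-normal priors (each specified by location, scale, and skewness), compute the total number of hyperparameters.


A skew-normal prior has 3 hyperparameters per parameter.
Total = 17 * 3 = 51

51


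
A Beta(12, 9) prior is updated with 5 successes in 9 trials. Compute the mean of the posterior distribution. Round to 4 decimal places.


After update: Beta(17, 13)
Mean = 17 / (17 + 13) = 17 / 30
= 0.5667

0.5667


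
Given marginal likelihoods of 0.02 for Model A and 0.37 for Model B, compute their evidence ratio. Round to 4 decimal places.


Ratio = ML(A) / ML(B) = 0.02/0.37
= 0.0541

0.0541


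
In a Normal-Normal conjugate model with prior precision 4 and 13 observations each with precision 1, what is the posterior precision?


Posterior precision = prior precision + n * observation precision
= 4 + 13 * 1
= 4 + 13 = 17

17


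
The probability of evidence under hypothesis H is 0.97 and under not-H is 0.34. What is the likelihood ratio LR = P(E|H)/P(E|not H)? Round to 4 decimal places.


LR = 0.97 / 0.34
= 2.8529

2.8529


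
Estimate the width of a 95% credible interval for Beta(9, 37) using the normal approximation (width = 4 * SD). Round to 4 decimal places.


For Beta(a,b): Var = ab/((a+b)^2(a+b+1))
Var = 0.0033, SD = 0.0579
Approximate 95% CI width = 4 * 0.0579 = 0.2315

0.2315


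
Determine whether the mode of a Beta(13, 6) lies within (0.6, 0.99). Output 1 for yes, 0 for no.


First find the mode: (a-1)/(a+b-2) = 0.7059
Is 0.7059 in (0.6, 0.99)? 1

1


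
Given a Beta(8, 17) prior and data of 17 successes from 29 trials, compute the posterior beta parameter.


Number of failures = 29 - 17 = 12
Posterior beta = 17 + 12 = 29

29


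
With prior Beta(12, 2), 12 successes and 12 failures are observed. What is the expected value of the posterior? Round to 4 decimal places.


Posterior = Beta(24, 14)
E[theta] = alpha/(alpha+beta)
= 24/38 = 0.6316

0.6316


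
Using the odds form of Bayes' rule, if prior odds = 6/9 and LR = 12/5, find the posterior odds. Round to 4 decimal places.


Bayes' rule in odds form: posterior odds = prior odds * LR
= (6 * 12) / (9 * 5)
= 72/45 = 1.6

1.6


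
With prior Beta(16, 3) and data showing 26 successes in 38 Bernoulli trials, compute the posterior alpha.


Conjugate update: alpha_posterior = alpha_prior + k
= 16 + 26 = 42

42


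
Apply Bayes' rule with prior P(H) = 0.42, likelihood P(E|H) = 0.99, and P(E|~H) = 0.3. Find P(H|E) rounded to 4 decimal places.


Step 1: Compute marginal P(E) = P(E|H)P(H) + P(E|~H)P(~H)
= 0.99*0.42 + 0.3*0.58 = 0.5898
Step 2: P(H|E) = P(E|H)P(H)/P(E) = 0.4158/0.5898
= 0.705

0.705


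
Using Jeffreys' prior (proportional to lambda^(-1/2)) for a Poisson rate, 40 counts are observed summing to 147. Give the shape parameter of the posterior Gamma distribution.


Conjugate update: Gamma(prior_shape + S, prior_rate + n).
Prior shape = 0.5, prior rate = 0.
Posterior shape = 0.5 + S = 0.5 + 147 = 147.5

147.5


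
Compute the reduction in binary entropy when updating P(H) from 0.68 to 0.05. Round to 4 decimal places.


H_before = -p*log2(p) - (1-p)*log2(1-p) for p=0.68: 0.9044
H_after for p=0.05: 0.2864
Reduction = 0.9044 - 0.2864 = 0.618

0.618


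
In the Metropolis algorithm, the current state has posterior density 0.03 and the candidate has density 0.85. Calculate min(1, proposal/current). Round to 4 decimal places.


Ratio = 0.85/0.03 = 28.3333
Acceptance probability = min(1, 28.3333)
= 1.0

1.0


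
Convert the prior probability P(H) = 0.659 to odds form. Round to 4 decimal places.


P(not H) = 1 - 0.659 = 0.341
Odds = 0.659 / 0.341 = 1.9326

1.9326


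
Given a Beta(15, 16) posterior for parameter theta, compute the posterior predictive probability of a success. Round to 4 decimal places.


For a Beta-Bernoulli model, the predictive probability is the mean:
P(success) = 15/(15+16) = 15/31 = 0.4839

0.4839


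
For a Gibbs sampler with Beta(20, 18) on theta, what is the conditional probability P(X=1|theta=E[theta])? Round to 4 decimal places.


E[theta] = 20/(20+18) = 0.5263
P(X=1|theta) = theta = 0.5263

0.5263


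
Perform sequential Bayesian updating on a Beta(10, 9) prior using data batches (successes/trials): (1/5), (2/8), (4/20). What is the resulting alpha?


Accumulate successes: 7
Posterior alpha = prior alpha + sum of successes
= 10 + 7 = 17

17


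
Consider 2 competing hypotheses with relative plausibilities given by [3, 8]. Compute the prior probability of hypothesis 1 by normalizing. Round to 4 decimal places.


Sum of weights = 3 + 8 = 11
Normalized prior for H1 = 3 / 11
= 0.2727

0.2727


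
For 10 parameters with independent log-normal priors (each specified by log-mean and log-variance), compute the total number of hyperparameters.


A log-normal prior has 2 hyperparameters per parameter.
Total = 10 * 2 = 20

20


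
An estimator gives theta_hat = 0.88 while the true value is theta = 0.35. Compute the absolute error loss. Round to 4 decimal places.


The absolute error loss is |theta_hat - theta|
= |0.88 - 0.35|
= 0.53

0.53


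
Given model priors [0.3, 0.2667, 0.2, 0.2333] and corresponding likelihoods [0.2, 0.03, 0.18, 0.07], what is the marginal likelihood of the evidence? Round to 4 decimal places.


P(E) = sum_i P(M_i) P(E|M_i)
= 0.06 + 0.008 + 0.036 + 0.0163
= 0.1203

0.1203


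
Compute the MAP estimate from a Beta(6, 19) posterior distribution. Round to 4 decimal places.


MAP = mode of Beta distribution
= (alpha - 1)/(alpha + beta - 2)
= (6-1)/(6+19-2)
= 5/23 = 0.2174

0.2174


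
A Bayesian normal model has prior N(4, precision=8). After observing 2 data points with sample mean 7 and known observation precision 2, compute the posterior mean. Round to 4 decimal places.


Posterior mean = (prior_precision * prior_mean + n * data_precision * data_mean) / (prior_precision + n * data_precision)
Numerator = 8*4 + 2*2*7 = 60
Denominator = 8 + 2*2 = 12
Posterior mean = 5.0

5.0


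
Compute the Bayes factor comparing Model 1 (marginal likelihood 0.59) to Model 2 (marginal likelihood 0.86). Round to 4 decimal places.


BF12 = marginal likelihood of M1 / marginal likelihood of M2
= 0.59/0.86
= 0.686

0.686


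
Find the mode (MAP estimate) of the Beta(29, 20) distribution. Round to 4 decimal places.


For Beta(a,b) with a,b > 1:
Mode = (a-1)/(a+b-2) = (29-1)/(49-2)
= 28/47 = 0.5957

0.5957


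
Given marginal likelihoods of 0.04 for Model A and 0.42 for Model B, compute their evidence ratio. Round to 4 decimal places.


Ratio = ML(A) / ML(B) = 0.04/0.42
= 0.0952

0.0952


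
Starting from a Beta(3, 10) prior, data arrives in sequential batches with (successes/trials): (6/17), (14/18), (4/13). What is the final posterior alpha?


In sequential Bayesian updating, we sum all successes.
Total successes = 24
Final alpha = 3 + 24 = 27

27


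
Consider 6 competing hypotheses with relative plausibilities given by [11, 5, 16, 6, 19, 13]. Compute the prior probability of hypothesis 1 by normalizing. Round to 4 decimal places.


Sum of weights = 11 + 5 + 16 + 6 + 19 + 13 = 70
Normalized prior for H1 = 11 / 70
= 0.1571

0.1571


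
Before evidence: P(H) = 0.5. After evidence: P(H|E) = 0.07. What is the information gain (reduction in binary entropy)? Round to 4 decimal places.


Prior entropy = 1.0
Posterior entropy = 0.3659
Information gain = 1.0 - 0.3659 = 0.6341

0.6341


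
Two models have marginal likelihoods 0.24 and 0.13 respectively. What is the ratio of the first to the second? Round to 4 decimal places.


Evidence ratio = 0.24 / 0.13
= 1.8462

1.8462


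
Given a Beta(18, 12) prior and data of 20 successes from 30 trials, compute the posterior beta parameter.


Number of failures = 30 - 20 = 10
Posterior beta = 12 + 10 = 22

22


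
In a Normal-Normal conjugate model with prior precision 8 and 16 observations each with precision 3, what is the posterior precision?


Posterior precision = prior precision + n * observation precision
= 8 + 16 * 3
= 8 + 48 = 56

56


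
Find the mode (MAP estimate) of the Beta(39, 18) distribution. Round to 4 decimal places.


For Beta(a,b) with a,b > 1:
Mode = (a-1)/(a+b-2) = (39-1)/(57-2)
= 38/55 = 0.6909

0.6909


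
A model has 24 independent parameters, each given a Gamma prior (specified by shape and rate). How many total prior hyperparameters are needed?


Each Gamma prior needs 2 hyperparameters (shape and rate).
Total = 2 * 24 = 48

48


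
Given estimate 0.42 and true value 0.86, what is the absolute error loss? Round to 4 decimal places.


Absolute error = |estimate - true|
= |-0.44| = 0.44

0.44


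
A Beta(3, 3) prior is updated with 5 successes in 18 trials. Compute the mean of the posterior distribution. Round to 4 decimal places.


After update: Beta(8, 16)
Mean = 8 / (8 + 16) = 8 / 24
= 0.3333

0.3333


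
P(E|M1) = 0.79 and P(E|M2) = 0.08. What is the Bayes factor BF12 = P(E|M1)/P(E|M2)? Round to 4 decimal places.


Bayes factor BF12 = P(E|M1) / P(E|M2)
= 0.79 / 0.08
= 9.875

9.875


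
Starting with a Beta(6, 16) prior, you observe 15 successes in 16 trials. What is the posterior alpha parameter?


For a Beta-Binomial conjugate model:
Posterior alpha = prior alpha + number of successes
= 6 + 15 = 21

21


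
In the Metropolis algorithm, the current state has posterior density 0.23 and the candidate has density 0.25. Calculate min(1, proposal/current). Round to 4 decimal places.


Ratio = 0.25/0.23 = 1.087
Acceptance probability = min(1, 1.087)
= 1.0

1.0


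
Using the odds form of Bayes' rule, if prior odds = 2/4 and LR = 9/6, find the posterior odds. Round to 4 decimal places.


Bayes' rule in odds form: posterior odds = prior odds * LR
= (2 * 9) / (4 * 6)
= 18/24 = 0.75

0.75


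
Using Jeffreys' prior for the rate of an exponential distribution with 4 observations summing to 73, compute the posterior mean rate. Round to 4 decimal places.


Jeffreys' prior leads to posterior Gamma(4, 73).
Mean = 4/73 = 0.0548

0.0548


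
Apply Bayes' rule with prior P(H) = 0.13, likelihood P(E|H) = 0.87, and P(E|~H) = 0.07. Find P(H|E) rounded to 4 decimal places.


Step 1: Compute marginal P(E) = P(E|H)P(H) + P(E|~H)P(~H)
= 0.87*0.13 + 0.07*0.87 = 0.174
Step 2: P(H|E) = P(E|H)P(H)/P(E) = 0.1131/0.174
= 0.65

0.65


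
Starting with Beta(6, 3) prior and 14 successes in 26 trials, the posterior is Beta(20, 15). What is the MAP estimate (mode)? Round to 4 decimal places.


The mode of Beta(a, b) when a > 1 and b > 1 is (a-1)/(a+b-2)
= (20 - 1) / (20 + 15 - 2)
= 19 / 33
= 0.5758

0.5758


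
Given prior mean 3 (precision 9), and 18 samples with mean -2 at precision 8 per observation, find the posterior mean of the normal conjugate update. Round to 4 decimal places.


The posterior mean is a precision-weighted average of prior and data.
Post. prec. = 9 + 144 = 153
Post. mean = (27 + -288)/153 = -261/153 = -1.7059

-1.7059


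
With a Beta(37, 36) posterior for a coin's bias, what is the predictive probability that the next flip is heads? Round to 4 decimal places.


The predictive probability equals the posterior mean.
P(next = heads) = alpha / (alpha + beta)
= 37 / 73 = 0.5068

0.5068


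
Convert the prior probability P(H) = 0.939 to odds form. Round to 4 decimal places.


P(not H) = 1 - 0.939 = 0.061
Odds = 0.939 / 0.061 = 15.3934

15.3934


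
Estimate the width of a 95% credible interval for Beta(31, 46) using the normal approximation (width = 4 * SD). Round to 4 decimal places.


For Beta(a,b): Var = ab/((a+b)^2(a+b+1))
Var = 0.0031, SD = 0.0555
Approximate 95% CI width = 4 * 0.0555 = 0.2221

0.2221


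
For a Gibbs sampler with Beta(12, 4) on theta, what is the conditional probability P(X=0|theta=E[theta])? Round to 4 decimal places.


E[theta] = 12/(12+4) = 0.75
P(X=0|theta) = 1 - theta = 0.25

0.25


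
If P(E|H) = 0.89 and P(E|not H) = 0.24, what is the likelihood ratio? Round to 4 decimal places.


Likelihood ratio = P(E|H) / P(E|not H)
= 0.89 / 0.24
= 3.7083

3.7083


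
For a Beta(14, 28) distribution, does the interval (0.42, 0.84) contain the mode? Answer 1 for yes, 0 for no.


Mode of Beta(a,b) = (a-1)/(a+b-2)
= (14-1)/(14+28-2) = 0.325
Check: 0.42 <= 0.325 <= 0.84?
Result: 0

0


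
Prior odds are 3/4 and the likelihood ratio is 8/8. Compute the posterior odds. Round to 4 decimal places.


Posterior odds = prior odds * likelihood ratio
= (3/4) * (8/8)
= 24 / 32
= 0.75

0.75


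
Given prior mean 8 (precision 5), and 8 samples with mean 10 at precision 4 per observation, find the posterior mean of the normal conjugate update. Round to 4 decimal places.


The posterior mean is a precision-weighted average of prior and data.
Post. prec. = 5 + 32 = 37
Post. mean = (40 + 320)/37 = 360/37 = 9.7297

9.7297


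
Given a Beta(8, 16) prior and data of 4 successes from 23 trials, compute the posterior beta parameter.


Number of failures = 23 - 4 = 19
Posterior beta = 16 + 19 = 35

35


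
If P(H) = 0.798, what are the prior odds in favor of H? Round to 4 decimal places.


Prior odds = P(H) / (1 - P(H))
= 0.798 / 0.202
= 3.9505

3.9505


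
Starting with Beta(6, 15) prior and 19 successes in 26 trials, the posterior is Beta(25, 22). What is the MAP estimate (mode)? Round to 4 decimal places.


The mode of Beta(a, b) when a > 1 and b > 1 is (a-1)/(a+b-2)
= (25 - 1) / (25 + 22 - 2)
= 24 / 45
= 0.5333

0.5333


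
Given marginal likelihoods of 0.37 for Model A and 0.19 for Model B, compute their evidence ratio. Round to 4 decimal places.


Ratio = ML(A) / ML(B) = 0.37/0.19
= 1.9474

1.9474


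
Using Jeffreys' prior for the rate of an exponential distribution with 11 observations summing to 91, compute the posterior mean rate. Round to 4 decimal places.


Jeffreys' prior leads to posterior Gamma(11, 91).
Mean = 11/91 = 0.1209

0.1209


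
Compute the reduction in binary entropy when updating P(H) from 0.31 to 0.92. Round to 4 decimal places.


H_before = -p*log2(p) - (1-p)*log2(1-p) for p=0.31: 0.8932
H_after for p=0.92: 0.4022
Reduction = 0.8932 - 0.4022 = 0.491

0.491


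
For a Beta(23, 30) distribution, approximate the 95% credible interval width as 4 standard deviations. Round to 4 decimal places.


Variance of Beta(a,b) = ab / ((a+b)^2 * (a+b+1))
= 23*30 / ((53)^2 * 54)
= 0.0045
SD = sqrt(0.0045) = 0.0674
Width = 4 * SD = 0.2698

0.2698


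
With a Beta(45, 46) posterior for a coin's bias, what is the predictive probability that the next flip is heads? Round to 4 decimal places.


The predictive probability equals the posterior mean.
P(next = heads) = alpha / (alpha + beta)
= 45 / 91 = 0.4945

0.4945


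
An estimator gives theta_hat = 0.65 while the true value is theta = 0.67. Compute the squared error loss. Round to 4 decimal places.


The squared error loss is (theta_hat - theta)^2
= (0.65 - 0.67)^2
= (-0.02)^2 = 0.0004

0.0004


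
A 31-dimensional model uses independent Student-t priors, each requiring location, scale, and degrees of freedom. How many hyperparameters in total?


Per parameter: 3 (location, scale, and degrees of freedom).
Total = 31 * 3 = 93

93


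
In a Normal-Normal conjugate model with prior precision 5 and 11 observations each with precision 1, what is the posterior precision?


Posterior precision = prior precision + n * observation precision
= 5 + 11 * 1
= 5 + 11 = 16

16


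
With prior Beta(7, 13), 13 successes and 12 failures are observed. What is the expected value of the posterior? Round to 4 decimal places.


Posterior = Beta(20, 25)
E[theta] = alpha/(alpha+beta)
= 20/45 = 0.4444

0.4444


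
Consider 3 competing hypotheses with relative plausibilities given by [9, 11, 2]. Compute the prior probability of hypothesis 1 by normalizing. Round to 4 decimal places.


Sum of weights = 9 + 11 + 2 = 22
Normalized prior for H1 = 9 / 22
= 0.4091

0.4091


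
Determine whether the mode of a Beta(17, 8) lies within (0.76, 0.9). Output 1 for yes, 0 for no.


First find the mode: (a-1)/(a+b-2) = 0.6957
Is 0.6957 in (0.76, 0.9)? 0

0


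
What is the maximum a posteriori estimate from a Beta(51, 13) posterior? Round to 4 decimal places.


The MAP estimate equals the mode of the distribution.
Mode of Beta(a,b) = (a-1)/(a+b-2)
= 50/62
= 0.8065

0.8065


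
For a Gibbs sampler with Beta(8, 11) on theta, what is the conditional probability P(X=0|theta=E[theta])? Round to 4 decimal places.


E[theta] = 8/(8+11) = 0.4211
P(X=0|theta) = 1 - theta = 0.5789

0.5789


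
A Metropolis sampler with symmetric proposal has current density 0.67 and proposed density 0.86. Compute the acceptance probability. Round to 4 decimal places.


For symmetric proposals, acceptance = min(1, pi(x*)/pi(x))
= min(1, 0.86/0.67)
= min(1, 1.2836) = 1.0

1.0


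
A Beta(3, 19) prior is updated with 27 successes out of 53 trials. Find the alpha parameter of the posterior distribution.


In the Beta-Binomial conjugate update:
alpha_post = alpha_prior + successes
= 3 + 27
= 30

30


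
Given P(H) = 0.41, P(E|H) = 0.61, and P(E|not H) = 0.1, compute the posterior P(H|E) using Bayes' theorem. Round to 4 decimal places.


By Bayes' theorem: P(H|E) = P(E|H)*P(H) / P(E)
P(E) = P(E|H)*P(H) + P(E|not H)*P(not H)
P(E) = 0.61*0.41 + 0.1*0.59 = 0.3091
P(H|E) = 0.61*0.41 / 0.3091 = 0.8091

0.8091


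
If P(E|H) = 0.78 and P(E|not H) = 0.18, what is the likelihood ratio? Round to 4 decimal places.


Likelihood ratio = P(E|H) / P(E|not H)
= 0.78 / 0.18
= 4.3333

4.3333


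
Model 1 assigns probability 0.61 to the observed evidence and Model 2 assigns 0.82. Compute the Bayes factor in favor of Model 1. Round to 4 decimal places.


BF = P(data|M1) / P(data|M2)
= 0.61 / 0.82 = 0.7439

0.7439


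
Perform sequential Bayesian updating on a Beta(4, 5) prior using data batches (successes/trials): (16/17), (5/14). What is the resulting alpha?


Accumulate successes: 21
Posterior alpha = prior alpha + sum of successes
= 4 + 21 = 25

25


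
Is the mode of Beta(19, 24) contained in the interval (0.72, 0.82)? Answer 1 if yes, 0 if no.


Mode = (a-1)/(a+b-2) = 18/41 = 0.439
Interval: (0.72, 0.82)
Contains mode? 0

0


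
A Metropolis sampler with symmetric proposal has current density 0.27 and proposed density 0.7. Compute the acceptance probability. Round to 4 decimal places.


For symmetric proposals, acceptance = min(1, pi(x*)/pi(x))
= min(1, 0.7/0.27)
= min(1, 2.5926) = 1.0

1.0


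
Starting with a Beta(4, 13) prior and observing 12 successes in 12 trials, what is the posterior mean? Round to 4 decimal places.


Posterior parameters: alpha = 4 + 12 = 16
beta = 13 + 0 = 13
Posterior mean = alpha / (alpha + beta) = 16 / 29
= 0.5517

0.5517


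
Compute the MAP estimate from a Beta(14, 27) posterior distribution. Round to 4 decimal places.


MAP = mode of Beta distribution
= (alpha - 1)/(alpha + beta - 2)
= (14-1)/(14+27-2)
= 13/39 = 0.3333

0.3333


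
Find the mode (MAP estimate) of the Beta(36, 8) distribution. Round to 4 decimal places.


For Beta(a,b) with a,b > 1:
Mode = (a-1)/(a+b-2) = (36-1)/(44-2)
= 35/42 = 0.8333

0.8333


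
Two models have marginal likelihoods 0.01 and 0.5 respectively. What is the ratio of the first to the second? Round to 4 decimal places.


Evidence ratio = 0.01 / 0.5
= 0.02

0.02


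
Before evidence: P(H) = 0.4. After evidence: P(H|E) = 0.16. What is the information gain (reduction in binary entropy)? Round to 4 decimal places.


Prior entropy = 0.971
Posterior entropy = 0.6343
Information gain = 0.971 - 0.6343 = 0.3366

0.3366


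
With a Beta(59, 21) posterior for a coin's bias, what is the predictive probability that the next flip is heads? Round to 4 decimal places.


The predictive probability equals the posterior mean.
P(next = heads) = alpha / (alpha + beta)
= 59 / 80 = 0.7375

0.7375


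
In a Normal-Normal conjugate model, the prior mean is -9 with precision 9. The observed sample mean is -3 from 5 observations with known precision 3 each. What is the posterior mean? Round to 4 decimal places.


Posterior precision = tau0 + n*tau = 9 + 5*3 = 24
Posterior mean = (tau0*mu0 + n*tau*xbar) / posterior_precision
= (9*-9 + 5*3*-3) / 24
= -126 / 24 = -5.25

-5.25


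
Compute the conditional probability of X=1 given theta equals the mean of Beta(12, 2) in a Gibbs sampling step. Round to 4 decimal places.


Mean of Beta(12, 2) = 0.8571
P(X=1 | theta=0.8571) = 0.8571

0.8571


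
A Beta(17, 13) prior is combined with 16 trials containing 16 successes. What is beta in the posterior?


In conjugate updating:
beta_posterior = beta_prior + (n - k)
= 13 + (16 - 16)
= 13 + 0 = 13

13


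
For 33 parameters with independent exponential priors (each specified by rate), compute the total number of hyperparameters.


A exponential prior has 1 hyperparameter per parameter.
Total = 33 * 1 = 33

33


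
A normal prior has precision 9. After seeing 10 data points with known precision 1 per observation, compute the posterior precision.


In the conjugate normal model, precisions add:
tau_posterior = tau_prior + n * tau_data
= 9 + 10*1 = 19

19


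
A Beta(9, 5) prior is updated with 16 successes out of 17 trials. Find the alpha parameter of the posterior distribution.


In the Beta-Binomial conjugate update:
alpha_post = alpha_prior + successes
= 9 + 16
= 25

25


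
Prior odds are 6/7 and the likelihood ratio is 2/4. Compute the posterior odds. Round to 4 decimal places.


Posterior odds = prior odds * likelihood ratio
= (6/7) * (2/4)
= 12 / 28
= 0.4286

0.4286


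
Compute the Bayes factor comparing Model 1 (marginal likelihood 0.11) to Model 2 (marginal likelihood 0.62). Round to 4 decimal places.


BF12 = marginal likelihood of M1 / marginal likelihood of M2
= 0.11/0.62
= 0.1774

0.1774


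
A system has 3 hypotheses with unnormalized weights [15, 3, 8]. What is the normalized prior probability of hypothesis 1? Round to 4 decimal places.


The normalized prior is the weight divided by the total.
Total weight = 26
P(H1) = 15 / 26 = 0.5769

0.5769


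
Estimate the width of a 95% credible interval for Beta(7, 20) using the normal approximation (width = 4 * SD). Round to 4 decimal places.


For Beta(a,b): Var = ab/((a+b)^2(a+b+1))
Var = 0.0069, SD = 0.0828
Approximate 95% CI width = 4 * 0.0828 = 0.3313

0.3313


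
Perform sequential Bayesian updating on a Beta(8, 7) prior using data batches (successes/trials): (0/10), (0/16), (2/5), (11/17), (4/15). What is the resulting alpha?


Accumulate successes: 17
Posterior alpha = prior alpha + sum of successes
= 8 + 17 = 25

25


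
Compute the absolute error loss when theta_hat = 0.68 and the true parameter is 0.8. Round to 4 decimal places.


L = |theta_hat - theta_true|
= |0.68 - 0.8| = 0.12

0.12


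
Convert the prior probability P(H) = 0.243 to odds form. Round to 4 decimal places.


P(not H) = 1 - 0.243 = 0.757
Odds = 0.243 / 0.757 = 0.321

0.321


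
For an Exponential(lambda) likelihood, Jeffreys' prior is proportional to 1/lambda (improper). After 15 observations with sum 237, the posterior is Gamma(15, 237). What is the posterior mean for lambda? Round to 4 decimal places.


Posterior = Gamma(n, sum_x) = Gamma(15, 237)
Posterior mean = shape/rate = 15/237
= 0.0633

0.0633


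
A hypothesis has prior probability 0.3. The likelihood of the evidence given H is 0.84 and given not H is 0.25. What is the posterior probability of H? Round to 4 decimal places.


Using Bayes' theorem:
P(E) = 0.3 * 0.84 + 0.7 * 0.25
P(E) = 0.427
P(H|E) = (0.3 * 0.84) / 0.427 = 0.5902

0.5902


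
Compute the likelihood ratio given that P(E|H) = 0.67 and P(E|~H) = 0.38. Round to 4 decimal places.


LR = P(E|H) / P(E|~H)
= 0.67 / 0.38 = 1.7632

1.7632


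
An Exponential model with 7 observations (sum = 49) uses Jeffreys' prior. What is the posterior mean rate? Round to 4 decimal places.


Posterior Gamma(7, 49)
E[lambda] = 7/49 = 0.1429

0.1429


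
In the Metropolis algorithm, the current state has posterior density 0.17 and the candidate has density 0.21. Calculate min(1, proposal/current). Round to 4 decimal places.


Ratio = 0.21/0.17 = 1.2353
Acceptance probability = min(1, 1.2353)
= 1.0

1.0


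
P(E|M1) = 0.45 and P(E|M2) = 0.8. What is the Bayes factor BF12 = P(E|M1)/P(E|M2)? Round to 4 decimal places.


Bayes factor BF12 = P(E|M1) / P(E|M2)
= 0.45 / 0.8
= 0.5625

0.5625


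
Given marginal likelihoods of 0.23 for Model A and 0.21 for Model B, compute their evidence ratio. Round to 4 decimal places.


Ratio = ML(A) / ML(B) = 0.23/0.21
= 1.0952

1.0952


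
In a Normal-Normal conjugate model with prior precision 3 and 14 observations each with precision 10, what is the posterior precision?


Posterior precision = prior precision + n * observation precision
= 3 + 14 * 10
= 3 + 140 = 143

143


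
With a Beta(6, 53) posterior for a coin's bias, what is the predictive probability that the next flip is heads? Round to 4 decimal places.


The predictive probability equals the posterior mean.
P(next = heads) = alpha / (alpha + beta)
= 6 / 59 = 0.1017

0.1017


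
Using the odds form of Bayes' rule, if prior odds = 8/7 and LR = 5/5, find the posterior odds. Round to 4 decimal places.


Bayes' rule in odds form: posterior odds = prior odds * LR
= (8 * 5) / (7 * 5)
= 40/35 = 1.1429

1.1429


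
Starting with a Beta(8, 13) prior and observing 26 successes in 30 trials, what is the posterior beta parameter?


Posterior beta = prior beta + failures
Failures = 30 - 26 = 4
beta_post = 13 + 4 = 17

17


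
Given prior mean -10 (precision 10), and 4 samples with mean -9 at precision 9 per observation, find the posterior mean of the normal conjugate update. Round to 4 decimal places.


The posterior mean is a precision-weighted average of prior and data.
Post. prec. = 10 + 36 = 46
Post. mean = (-100 + -324)/46 = -424/46 = -9.2174

-9.2174


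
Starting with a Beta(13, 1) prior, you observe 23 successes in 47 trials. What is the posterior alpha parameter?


For a Beta-Binomial conjugate model:
Posterior alpha = prior alpha + number of successes
= 13 + 23 = 36

36


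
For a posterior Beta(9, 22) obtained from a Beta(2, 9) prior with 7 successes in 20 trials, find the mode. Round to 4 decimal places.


Mode = (alpha - 1) / (alpha + beta - 2)
= 8 / 29
= 0.2759

0.2759


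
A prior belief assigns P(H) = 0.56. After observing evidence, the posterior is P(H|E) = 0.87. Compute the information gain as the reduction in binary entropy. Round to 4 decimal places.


H(prior) = -0.56*log2(0.56) - 0.44*log2(0.44)
= 0.9896
H(post) = -0.87*log2(0.87) - 0.13*log2(0.13)
= 0.5574
IG = 0.9896 - 0.5574 = 0.4321

0.4321


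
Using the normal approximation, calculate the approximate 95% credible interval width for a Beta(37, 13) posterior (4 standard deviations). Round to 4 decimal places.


Var(Beta) = 37*13/(50^2 * 51) = 0.0038
SD = 0.0614
Width ~ 4*SD = 0.2457

0.2457


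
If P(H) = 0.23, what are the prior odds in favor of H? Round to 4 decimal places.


Prior odds = P(H) / (1 - P(H))
= 0.23 / 0.77
= 0.2987

0.2987


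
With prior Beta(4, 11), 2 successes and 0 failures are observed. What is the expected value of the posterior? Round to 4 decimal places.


Posterior = Beta(6, 11)
E[theta] = alpha/(alpha+beta)
= 6/17 = 0.3529

0.3529


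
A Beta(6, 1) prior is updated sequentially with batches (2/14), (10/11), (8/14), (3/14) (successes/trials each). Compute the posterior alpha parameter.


Sequential conjugate updating is equivalent to a single batch update.
Total successes across all batches = 23
alpha_posterior = alpha_prior + total_successes = 6 + 23
= 29

29


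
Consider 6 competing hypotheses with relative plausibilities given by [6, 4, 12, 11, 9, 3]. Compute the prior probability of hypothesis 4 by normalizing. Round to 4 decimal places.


Sum of weights = 6 + 4 + 12 + 11 + 9 + 3 = 45
Normalized prior for H4 = 11 / 45
= 0.2444

0.2444


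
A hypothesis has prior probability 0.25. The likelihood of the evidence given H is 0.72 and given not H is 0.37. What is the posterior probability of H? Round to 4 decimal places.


Using Bayes' theorem:
P(E) = 0.25 * 0.72 + 0.75 * 0.37
P(E) = 0.4575
P(H|E) = (0.25 * 0.72) / 0.4575 = 0.3934

0.3934


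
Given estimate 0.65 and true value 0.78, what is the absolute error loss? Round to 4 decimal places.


Absolute error = |estimate - true|
= |-0.13| = 0.13

0.13


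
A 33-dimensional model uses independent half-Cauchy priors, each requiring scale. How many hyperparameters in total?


Per parameter: 1 (scale).
Total = 33 * 1 = 33

33


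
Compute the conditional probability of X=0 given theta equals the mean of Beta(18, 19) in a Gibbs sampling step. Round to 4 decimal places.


Mean of Beta(18, 19) = 0.4865
P(X=0 | theta=0.4865) = 0.5135

0.5135


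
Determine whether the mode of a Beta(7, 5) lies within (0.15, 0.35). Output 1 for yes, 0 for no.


First find the mode: (a-1)/(a+b-2) = 0.6
Is 0.6 in (0.15, 0.35)? 0

0


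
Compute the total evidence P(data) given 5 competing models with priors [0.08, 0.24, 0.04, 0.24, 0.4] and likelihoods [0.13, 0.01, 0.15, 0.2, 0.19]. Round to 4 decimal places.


Marginal likelihood = sum P(model_i) * P(data|model_i)
Model 1: 0.08 * 0.13 = 0.0104
Model 2: 0.24 * 0.01 = 0.0024
Model 3: 0.04 * 0.15 = 0.006
Model 4: 0.24 * 0.2 = 0.048
Model 5: 0.4 * 0.19 = 0.076
Total = 0.1428

0.1428
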